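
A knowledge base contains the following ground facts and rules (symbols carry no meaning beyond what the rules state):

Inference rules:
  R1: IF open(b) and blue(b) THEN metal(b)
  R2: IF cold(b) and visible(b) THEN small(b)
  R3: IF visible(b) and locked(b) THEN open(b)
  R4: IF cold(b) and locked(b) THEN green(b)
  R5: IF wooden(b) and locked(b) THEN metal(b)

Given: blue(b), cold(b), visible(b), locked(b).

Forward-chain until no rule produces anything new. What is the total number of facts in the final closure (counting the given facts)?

8

Round 1: R2 [IF cold(b) and visible(b) THEN small(b)]; R3 [IF visible(b) and locked(b) THEN open(b)]; R4 [IF cold(b) and locked(b) THEN green(b)]. New: small(b), open(b), green(b).
Round 2: R1 [IF open(b) and blue(b) THEN metal(b)]. New: metal(b).
Closure: {blue(b), cold(b), green(b), locked(b), metal(b), open(b), small(b), visible(b)} — 8 facts.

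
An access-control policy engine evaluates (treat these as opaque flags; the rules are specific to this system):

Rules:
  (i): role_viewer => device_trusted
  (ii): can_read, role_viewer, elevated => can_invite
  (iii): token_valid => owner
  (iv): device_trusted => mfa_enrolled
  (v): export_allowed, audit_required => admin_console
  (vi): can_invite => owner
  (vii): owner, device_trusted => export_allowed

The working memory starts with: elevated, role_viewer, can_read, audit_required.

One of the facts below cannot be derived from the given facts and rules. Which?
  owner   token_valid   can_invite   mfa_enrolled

Round 1 fires (i), (ii), giving device_trusted, can_invite.
Round 2 fires (iv), (vi), giving mfa_enrolled, owner.
Round 3 fires (vii), giving export_allowed.
Round 4 fires (v), giving admin_console.
Derived: mfa_enrolled (round 2), can_invite (round 1), owner (round 2). token_valid never appears in any round.

token_valid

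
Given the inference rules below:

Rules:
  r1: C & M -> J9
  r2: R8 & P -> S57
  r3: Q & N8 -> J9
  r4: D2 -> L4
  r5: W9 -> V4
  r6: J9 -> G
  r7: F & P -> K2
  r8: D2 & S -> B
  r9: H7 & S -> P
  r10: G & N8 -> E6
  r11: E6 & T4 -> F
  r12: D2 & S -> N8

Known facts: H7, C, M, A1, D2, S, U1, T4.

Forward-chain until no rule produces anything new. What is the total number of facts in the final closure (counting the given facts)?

Round 1 — r1, r4, r8, r9, r12, derive J9, L4, B, P, N8.
Round 2 — r6, derive G.
Round 3 — r10, derive E6.
Round 4 — r11, derive F.
Round 5 — r7, derive K2.
Closure: {A1, B, C, D2, E6, F, G, H7, J9, K2, L4, M, N8, P, S, T4, U1} — 17 facts.

17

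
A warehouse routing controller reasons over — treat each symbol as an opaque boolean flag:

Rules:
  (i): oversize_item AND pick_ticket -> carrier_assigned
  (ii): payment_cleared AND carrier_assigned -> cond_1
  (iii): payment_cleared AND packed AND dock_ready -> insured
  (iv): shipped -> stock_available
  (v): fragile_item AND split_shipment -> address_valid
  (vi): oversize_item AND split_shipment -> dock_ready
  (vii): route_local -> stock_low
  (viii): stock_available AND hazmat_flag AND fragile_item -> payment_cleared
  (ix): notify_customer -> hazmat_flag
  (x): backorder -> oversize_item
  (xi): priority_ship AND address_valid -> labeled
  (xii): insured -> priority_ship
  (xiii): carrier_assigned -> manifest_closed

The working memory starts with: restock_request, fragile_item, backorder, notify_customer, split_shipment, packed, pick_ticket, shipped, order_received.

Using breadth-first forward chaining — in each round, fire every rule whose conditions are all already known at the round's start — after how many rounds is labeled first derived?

5

Round 1 fires (iv), (v), (ix), (x), giving stock_available, address_valid, hazmat_flag, oversize_item.
Round 2 fires (i), (vi), (viii), giving carrier_assigned, dock_ready, payment_cleared.
Round 3 fires (ii), (iii), (xiii), giving cond_1, insured, manifest_closed.
Round 4 fires (xii), giving priority_ship.
Round 5 fires (xi), giving labeled.
labeled first appears in round 5.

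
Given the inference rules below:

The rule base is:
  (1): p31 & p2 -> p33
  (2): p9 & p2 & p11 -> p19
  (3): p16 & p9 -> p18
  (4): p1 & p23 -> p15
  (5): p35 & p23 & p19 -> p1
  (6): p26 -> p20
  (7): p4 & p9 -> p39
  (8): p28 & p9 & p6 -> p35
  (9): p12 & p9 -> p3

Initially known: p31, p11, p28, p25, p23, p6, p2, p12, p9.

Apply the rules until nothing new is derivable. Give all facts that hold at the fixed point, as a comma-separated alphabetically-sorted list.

Round 1: (1) [p31 & p2 -> p33]; (2) [p9 & p2 & p11 -> p19]; (8) [p28 & p9 & p6 -> p35]; (9) [p12 & p9 -> p3]. New: p33, p19, p35, p3.
Round 2: (5) [p35 & p23 & p19 -> p1]. New: p1.
Round 3: (4) [p1 & p23 -> p15]. New: p15.

p1, p11, p12, p15, p19, p2, p23, p25, p28, p3, p31, p33, p35, p6, p9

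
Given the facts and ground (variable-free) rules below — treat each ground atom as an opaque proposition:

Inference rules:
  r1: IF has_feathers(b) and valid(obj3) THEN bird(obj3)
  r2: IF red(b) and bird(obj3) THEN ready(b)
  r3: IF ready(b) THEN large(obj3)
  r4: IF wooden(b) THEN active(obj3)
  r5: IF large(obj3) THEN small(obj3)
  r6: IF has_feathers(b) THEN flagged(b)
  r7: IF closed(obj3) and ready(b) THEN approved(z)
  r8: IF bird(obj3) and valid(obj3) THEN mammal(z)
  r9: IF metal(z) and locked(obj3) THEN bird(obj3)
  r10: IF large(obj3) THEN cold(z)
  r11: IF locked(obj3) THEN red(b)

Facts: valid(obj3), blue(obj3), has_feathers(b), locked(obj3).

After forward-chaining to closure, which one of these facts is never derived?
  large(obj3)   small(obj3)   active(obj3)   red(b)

active(obj3)

Round 1: r1 [IF has_feathers(b) and valid(obj3) THEN bird(obj3)]; r6 [IF has_feathers(b) THEN flagged(b)]; r11 [IF locked(obj3) THEN red(b)]. New: bird(obj3), flagged(b), red(b).
Round 2: r2 [IF red(b) and bird(obj3) THEN ready(b)]; r8 [IF bird(obj3) and valid(obj3) THEN mammal(z)]. New: ready(b), mammal(z).
Round 3: r3 [IF ready(b) THEN large(obj3)]. New: large(obj3).
Round 4: r5 [IF large(obj3) THEN small(obj3)]; r10 [IF large(obj3) THEN cold(z)]. New: small(obj3), cold(z).
Derived: small(obj3) (round 4), red(b) (round 1), large(obj3) (round 3). active(obj3) never appears in any round.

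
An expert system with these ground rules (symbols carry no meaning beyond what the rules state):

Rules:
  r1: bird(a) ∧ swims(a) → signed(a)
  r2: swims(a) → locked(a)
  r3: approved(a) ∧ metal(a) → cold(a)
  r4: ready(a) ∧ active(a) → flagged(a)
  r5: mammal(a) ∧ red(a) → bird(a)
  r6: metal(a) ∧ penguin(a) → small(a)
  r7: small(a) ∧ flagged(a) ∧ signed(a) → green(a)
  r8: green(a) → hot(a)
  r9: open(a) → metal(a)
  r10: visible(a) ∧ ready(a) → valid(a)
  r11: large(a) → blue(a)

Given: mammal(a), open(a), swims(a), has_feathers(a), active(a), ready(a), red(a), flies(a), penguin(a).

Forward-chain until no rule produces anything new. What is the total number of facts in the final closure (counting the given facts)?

17

Round 1: r2 [swims(a) → locked(a)]; r4 [ready(a) ∧ active(a) → flagged(a)]; r5 [mammal(a) ∧ red(a) → bird(a)]; r9 [open(a) → metal(a)]. Adds locked(a), flagged(a), bird(a), metal(a).
Round 2: r1 [bird(a) ∧ swims(a) → signed(a)]; r6 [metal(a) ∧ penguin(a) → small(a)]. Adds signed(a), small(a).
Round 3: r7 [small(a) ∧ flagged(a) ∧ signed(a) → green(a)]. Adds green(a).
Round 4: r8 [green(a) → hot(a)]. Adds hot(a).
Closure: {active(a), bird(a), flagged(a), flies(a), green(a), has_feathers(a), hot(a), locked(a), mammal(a), metal(a), open(a), penguin(a), ready(a), red(a), signed(a), small(a), swims(a)} — 17 facts.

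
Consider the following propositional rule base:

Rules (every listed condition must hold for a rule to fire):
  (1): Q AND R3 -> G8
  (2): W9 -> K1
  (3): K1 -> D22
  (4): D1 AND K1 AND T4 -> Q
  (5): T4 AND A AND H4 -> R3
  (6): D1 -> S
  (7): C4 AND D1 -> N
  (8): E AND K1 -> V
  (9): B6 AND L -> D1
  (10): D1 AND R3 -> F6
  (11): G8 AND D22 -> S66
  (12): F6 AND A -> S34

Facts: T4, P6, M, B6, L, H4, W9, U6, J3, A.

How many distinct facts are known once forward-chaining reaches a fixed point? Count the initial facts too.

20

Round 1 fires (2), (5), (9), giving K1, R3, D1.
Round 2 fires (3), (4), (6), (10), giving D22, Q, S, F6.
Round 3 fires (1), (12), giving G8, S34.
Round 4 fires (11), giving S66.
Closure: {A, B6, D1, D22, F6, G8, H4, J3, K1, L, M, P6, Q, R3, S, S34, S66, T4, U6, W9} — 20 facts.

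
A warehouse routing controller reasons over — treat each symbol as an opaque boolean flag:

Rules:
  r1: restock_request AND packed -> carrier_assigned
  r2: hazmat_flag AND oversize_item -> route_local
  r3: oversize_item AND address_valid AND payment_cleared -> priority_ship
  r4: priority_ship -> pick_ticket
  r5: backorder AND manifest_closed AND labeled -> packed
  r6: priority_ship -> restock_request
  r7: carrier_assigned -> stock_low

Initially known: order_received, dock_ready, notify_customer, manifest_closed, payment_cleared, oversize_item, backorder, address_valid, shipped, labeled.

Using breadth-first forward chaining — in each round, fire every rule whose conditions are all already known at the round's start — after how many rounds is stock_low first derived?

4

Round 1: r3 [oversize_item AND address_valid AND payment_cleared -> priority_ship]; r5 [backorder AND manifest_closed AND labeled -> packed]. New: priority_ship, packed.
Round 2: r4 [priority_ship -> pick_ticket]; r6 [priority_ship -> restock_request]. New: pick_ticket, restock_request.
Round 3: r1 [restock_request AND packed -> carrier_assigned]. New: carrier_assigned.
Round 4: r7 [carrier_assigned -> stock_low]. New: stock_low.
stock_low first appears in round 4.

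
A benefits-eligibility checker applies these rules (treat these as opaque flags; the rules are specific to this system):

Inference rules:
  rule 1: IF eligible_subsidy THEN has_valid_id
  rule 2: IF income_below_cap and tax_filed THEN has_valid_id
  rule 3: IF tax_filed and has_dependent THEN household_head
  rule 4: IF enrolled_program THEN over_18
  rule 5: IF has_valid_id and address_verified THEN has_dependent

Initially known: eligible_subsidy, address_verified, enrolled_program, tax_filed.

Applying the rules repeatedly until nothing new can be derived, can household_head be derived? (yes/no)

yes

Round 1 — rule 1, rule 4, derive has_valid_id, over_18.
Round 2 — rule 5, derive has_dependent.
Round 3 — rule 3, derive household_head.
household_head appears in round 3, so it is derivable.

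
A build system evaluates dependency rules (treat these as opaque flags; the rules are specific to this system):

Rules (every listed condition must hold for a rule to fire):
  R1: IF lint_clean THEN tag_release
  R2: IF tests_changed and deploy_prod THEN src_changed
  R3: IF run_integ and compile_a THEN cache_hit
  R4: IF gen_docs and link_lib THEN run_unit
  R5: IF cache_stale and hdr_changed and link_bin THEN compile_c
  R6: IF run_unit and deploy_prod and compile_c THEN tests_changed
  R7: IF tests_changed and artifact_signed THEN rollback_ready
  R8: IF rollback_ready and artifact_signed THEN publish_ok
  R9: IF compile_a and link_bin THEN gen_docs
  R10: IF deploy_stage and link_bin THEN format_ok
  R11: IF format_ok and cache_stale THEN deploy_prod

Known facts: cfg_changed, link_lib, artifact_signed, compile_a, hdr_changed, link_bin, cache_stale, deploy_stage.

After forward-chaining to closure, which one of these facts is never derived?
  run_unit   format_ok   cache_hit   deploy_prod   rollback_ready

[1] R5 [IF cache_stale and hdr_changed and link_bin THEN compile_c]; R9 [IF compile_a and link_bin THEN gen_docs]; R10 [IF deploy_stage and link_bin THEN format_ok]. ⇒ new: compile_c, gen_docs, format_ok.
[2] R4 [IF gen_docs and link_lib THEN run_unit]; R11 [IF format_ok and cache_stale THEN deploy_prod]. ⇒ new: run_unit, deploy_prod.
[3] R6 [IF run_unit and deploy_prod and compile_c THEN tests_changed]. ⇒ new: tests_changed.
[4] R2 [IF tests_changed and deploy_prod THEN src_changed]; R7 [IF tests_changed and artifact_signed THEN rollback_ready]. ⇒ new: src_changed, rollback_ready.
[5] R8 [IF rollback_ready and artifact_signed THEN publish_ok]. ⇒ new: publish_ok.
Derived: run_unit (round 2), deploy_prod (round 2), rollback_ready (round 4), format_ok (round 1). cache_hit never appears in any round.

cache_hit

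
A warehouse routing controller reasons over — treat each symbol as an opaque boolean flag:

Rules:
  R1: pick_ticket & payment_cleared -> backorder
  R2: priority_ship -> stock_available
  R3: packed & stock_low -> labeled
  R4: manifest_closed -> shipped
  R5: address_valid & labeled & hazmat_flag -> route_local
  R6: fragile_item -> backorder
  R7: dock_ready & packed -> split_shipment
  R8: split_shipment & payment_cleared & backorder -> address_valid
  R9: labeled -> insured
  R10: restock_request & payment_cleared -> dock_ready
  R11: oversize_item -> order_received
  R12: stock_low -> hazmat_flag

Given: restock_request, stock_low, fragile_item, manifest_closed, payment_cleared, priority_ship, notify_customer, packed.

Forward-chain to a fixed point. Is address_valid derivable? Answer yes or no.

Round 1 fires R2, R3, R4, R6, R10, R12, giving stock_available, labeled, shipped, backorder, dock_ready, hazmat_flag.
Round 2 fires R7, R9, giving split_shipment, insured.
Round 3 fires R8, giving address_valid.
Round 4 fires R5, giving route_local.
address_valid appears in round 3, so it is derivable.

yes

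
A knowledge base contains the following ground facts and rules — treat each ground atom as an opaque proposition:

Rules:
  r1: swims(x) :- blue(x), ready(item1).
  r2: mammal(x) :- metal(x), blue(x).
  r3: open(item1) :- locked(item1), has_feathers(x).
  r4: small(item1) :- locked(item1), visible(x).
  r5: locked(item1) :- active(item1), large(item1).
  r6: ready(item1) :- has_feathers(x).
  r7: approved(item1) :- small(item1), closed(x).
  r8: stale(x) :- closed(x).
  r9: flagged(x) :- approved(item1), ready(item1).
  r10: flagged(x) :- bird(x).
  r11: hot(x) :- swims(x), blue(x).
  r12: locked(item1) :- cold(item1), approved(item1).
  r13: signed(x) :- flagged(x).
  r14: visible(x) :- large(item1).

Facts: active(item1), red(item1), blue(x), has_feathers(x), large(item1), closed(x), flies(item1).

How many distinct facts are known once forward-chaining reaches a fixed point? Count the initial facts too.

18

Round 1: r5 [locked(item1) :- active(item1), large(item1).]; r6 [ready(item1) :- has_feathers(x).]; r8 [stale(x) :- closed(x).]; r14 [visible(x) :- large(item1).]. Adds locked(item1), ready(item1), stale(x), visible(x).
Round 2: r1 [swims(x) :- blue(x), ready(item1).]; r3 [open(item1) :- locked(item1), has_feathers(x).]; r4 [small(item1) :- locked(item1), visible(x).]. Adds swims(x), open(item1), small(item1).
Round 3: r7 [approved(item1) :- small(item1), closed(x).]; r11 [hot(x) :- swims(x), blue(x).]. Adds approved(item1), hot(x).
Round 4: r9 [flagged(x) :- approved(item1), ready(item1).]. Adds flagged(x).
Round 5: r13 [signed(x) :- flagged(x).]. Adds signed(x).
Closure: {active(item1), approved(item1), blue(x), closed(x), flagged(x), flies(item1), has_feathers(x), hot(x), large(item1), locked(item1), open(item1), ready(item1), red(item1), signed(x), small(item1), stale(x), swims(x), visible(x)} — 18 facts.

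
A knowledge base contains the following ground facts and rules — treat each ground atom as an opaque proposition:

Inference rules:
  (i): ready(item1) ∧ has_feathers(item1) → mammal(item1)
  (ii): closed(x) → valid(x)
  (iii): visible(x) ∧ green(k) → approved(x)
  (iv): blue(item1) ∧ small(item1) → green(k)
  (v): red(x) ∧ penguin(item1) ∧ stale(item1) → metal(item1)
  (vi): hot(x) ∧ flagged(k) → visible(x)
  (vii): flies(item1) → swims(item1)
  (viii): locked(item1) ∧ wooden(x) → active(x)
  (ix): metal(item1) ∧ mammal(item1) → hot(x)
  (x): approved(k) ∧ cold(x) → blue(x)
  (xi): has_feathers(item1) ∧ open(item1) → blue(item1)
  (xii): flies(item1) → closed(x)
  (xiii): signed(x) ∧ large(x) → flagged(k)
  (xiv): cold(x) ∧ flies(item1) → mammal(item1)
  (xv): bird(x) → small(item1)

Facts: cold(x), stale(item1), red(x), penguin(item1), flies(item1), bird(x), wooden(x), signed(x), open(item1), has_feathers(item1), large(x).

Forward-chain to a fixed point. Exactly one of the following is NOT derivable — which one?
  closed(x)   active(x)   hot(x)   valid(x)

Round 1: (v) [red(x) ∧ penguin(item1) ∧ stale(item1) → metal(item1)]; (vii) [flies(item1) → swims(item1)]; (xi) [has_feathers(item1) ∧ open(item1) → blue(item1)]; (xii) [flies(item1) → closed(x)]; (xiii) [signed(x) ∧ large(x) → flagged(k)]; (xiv) [cold(x) ∧ flies(item1) → mammal(item1)]; (xv) [bird(x) → small(item1)]. New: metal(item1), swims(item1), blue(item1), closed(x), flagged(k), mammal(item1), small(item1).
Round 2: (ii) [closed(x) → valid(x)]; (iv) [blue(item1) ∧ small(item1) → green(k)]; (ix) [metal(item1) ∧ mammal(item1) → hot(x)]. New: valid(x), green(k), hot(x).
Round 3: (vi) [hot(x) ∧ flagged(k) → visible(x)]. New: visible(x).
Round 4: (iii) [visible(x) ∧ green(k) → approved(x)]. New: approved(x).
Derived: hot(x) (round 2), closed(x) (round 1), valid(x) (round 2). active(x) never appears in any round.

active(x)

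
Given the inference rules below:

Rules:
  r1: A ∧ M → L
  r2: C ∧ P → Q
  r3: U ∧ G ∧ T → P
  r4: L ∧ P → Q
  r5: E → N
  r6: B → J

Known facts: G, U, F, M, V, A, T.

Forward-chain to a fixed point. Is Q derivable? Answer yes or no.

Round 1 — r1, r3, derive L, P.
Round 2 — r4, derive Q.
Q appears in round 2, so it is derivable.

yes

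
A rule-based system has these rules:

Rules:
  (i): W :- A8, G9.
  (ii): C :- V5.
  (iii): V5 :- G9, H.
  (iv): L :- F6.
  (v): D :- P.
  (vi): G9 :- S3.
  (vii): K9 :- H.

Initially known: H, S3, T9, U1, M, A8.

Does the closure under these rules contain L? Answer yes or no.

Round 1: (vi) [G9 :- S3.]; (vii) [K9 :- H.]. New: G9, K9.
Round 2: (i) [W :- A8, G9.]; (iii) [V5 :- G9, H.]. New: W, V5.
Round 3: (ii) [C :- V5.]. New: C.
Fixed point reached. L is concluded only by (iv); (iv) needs F6 (never derived).

no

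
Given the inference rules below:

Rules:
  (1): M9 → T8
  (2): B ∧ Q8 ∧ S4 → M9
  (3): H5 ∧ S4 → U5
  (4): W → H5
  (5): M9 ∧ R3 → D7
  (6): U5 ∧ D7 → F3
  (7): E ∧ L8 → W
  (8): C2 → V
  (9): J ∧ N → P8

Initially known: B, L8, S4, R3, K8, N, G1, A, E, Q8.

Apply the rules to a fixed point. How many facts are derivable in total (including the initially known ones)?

17

Round 1 fires (2), (7), giving M9, W.
Round 2 fires (1), (4), (5), giving T8, H5, D7.
Round 3 fires (3), giving U5.
Round 4 fires (6), giving F3.
Closure: {A, B, D7, E, F3, G1, H5, K8, L8, M9, N, Q8, R3, S4, T8, U5, W} — 17 facts.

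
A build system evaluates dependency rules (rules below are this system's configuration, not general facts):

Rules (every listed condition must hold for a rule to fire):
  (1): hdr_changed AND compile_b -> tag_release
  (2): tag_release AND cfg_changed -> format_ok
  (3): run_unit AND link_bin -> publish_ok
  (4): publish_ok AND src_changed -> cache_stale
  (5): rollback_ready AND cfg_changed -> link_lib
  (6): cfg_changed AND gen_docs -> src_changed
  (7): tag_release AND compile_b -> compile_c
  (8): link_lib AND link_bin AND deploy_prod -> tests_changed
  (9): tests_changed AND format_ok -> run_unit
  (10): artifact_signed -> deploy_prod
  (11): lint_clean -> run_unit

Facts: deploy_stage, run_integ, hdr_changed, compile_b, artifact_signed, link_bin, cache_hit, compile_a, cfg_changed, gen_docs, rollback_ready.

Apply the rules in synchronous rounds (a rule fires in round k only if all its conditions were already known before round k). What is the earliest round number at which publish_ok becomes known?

4

Round 1 fires (1), (5), (6), (10), giving tag_release, link_lib, src_changed, deploy_prod.
Round 2 fires (2), (7), (8), giving format_ok, compile_c, tests_changed.
Round 3 fires (9), giving run_unit.
Round 4 fires (3), giving publish_ok.
publish_ok first appears in round 4.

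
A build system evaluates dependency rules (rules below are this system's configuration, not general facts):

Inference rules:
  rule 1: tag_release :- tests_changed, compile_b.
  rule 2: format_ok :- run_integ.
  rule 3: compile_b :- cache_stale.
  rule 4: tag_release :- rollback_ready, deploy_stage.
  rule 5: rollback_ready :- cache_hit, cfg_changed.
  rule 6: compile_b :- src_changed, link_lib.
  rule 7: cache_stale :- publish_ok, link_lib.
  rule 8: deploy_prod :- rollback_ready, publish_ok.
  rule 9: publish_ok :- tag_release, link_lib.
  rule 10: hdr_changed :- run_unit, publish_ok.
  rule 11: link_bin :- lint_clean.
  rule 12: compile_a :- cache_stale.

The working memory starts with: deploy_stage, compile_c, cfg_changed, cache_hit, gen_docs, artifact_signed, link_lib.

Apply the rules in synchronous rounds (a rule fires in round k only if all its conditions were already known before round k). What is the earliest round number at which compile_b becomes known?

Round 1: rule 5 [rollback_ready :- cache_hit, cfg_changed.]. Adds rollback_ready.
Round 2: rule 4 [tag_release :- rollback_ready, deploy_stage.]. Adds tag_release.
Round 3: rule 9 [publish_ok :- tag_release, link_lib.]. Adds publish_ok.
Round 4: rule 7 [cache_stale :- publish_ok, link_lib.]; rule 8 [deploy_prod :- rollback_ready, publish_ok.]. Adds cache_stale, deploy_prod.
Round 5: rule 3 [compile_b :- cache_stale.]; rule 12 [compile_a :- cache_stale.]. Adds compile_b, compile_a.
compile_b first appears in round 5.

5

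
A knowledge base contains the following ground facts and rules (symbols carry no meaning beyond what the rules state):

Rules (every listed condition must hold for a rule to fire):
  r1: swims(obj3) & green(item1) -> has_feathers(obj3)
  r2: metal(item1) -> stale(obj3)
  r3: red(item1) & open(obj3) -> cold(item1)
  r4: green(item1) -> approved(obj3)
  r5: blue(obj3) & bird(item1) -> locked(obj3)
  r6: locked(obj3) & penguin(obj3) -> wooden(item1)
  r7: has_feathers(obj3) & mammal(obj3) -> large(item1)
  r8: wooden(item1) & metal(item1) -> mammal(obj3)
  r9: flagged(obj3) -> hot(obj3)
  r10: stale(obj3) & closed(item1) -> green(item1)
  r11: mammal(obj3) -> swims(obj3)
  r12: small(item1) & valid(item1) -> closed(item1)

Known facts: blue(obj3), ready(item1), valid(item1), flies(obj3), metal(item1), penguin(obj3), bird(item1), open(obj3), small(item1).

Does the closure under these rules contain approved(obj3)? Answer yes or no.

Round 1: r2 [metal(item1) -> stale(obj3)]; r5 [blue(obj3) & bird(item1) -> locked(obj3)]; r12 [small(item1) & valid(item1) -> closed(item1)]. Adds stale(obj3), locked(obj3), closed(item1).
Round 2: r6 [locked(obj3) & penguin(obj3) -> wooden(item1)]; r10 [stale(obj3) & closed(item1) -> green(item1)]. Adds wooden(item1), green(item1).
Round 3: r4 [green(item1) -> approved(obj3)]; r8 [wooden(item1) & metal(item1) -> mammal(obj3)]. Adds approved(obj3), mammal(obj3).
Round 4: r11 [mammal(obj3) -> swims(obj3)]. Adds swims(obj3).
Round 5: r1 [swims(obj3) & green(item1) -> has_feathers(obj3)]. Adds has_feathers(obj3).
Round 6: r7 [has_feathers(obj3) & mammal(obj3) -> large(item1)]. Adds large(item1).
approved(obj3) appears in round 3, so it is derivable.

yes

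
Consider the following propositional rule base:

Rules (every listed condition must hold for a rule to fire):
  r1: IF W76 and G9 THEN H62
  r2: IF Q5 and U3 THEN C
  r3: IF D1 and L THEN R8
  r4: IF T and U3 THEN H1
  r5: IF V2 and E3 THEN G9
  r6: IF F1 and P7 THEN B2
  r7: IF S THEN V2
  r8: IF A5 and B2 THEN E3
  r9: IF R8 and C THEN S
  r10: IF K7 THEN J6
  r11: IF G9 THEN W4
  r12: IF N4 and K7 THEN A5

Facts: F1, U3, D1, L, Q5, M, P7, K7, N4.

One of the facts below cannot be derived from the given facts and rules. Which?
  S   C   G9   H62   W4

H62

[1] r2 [IF Q5 and U3 THEN C]; r3 [IF D1 and L THEN R8]; r6 [IF F1 and P7 THEN B2]; r10 [IF K7 THEN J6]; r12 [IF N4 and K7 THEN A5]. ⇒ new: C, R8, B2, J6, A5.
[2] r8 [IF A5 and B2 THEN E3]; r9 [IF R8 and C THEN S]. ⇒ new: E3, S.
[3] r7 [IF S THEN V2]. ⇒ new: V2.
[4] r5 [IF V2 and E3 THEN G9]. ⇒ new: G9.
[5] r11 [IF G9 THEN W4]. ⇒ new: W4.
Derived: C (round 1), W4 (round 5), G9 (round 4), S (round 2). H62 never appears in any round.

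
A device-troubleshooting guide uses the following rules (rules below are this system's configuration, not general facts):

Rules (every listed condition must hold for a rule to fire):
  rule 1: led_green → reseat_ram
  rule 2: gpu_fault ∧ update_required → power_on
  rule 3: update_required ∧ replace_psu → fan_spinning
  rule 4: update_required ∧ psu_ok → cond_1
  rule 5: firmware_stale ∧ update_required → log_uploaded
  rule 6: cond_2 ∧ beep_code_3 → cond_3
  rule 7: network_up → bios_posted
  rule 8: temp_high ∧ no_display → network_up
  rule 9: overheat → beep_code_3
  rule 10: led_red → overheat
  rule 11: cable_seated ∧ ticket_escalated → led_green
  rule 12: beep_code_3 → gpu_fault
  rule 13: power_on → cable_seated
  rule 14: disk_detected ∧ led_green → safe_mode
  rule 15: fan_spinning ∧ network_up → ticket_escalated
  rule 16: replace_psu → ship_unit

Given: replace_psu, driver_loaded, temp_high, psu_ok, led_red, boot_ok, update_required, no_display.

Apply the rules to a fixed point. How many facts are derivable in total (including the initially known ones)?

Round 1: rule 3 [update_required ∧ replace_psu → fan_spinning]; rule 4 [update_required ∧ psu_ok → cond_1]; rule 8 [temp_high ∧ no_display → network_up]; rule 10 [led_red → overheat]; rule 16 [replace_psu → ship_unit]. New: fan_spinning, cond_1, network_up, overheat, ship_unit.
Round 2: rule 7 [network_up → bios_posted]; rule 9 [overheat → beep_code_3]; rule 15 [fan_spinning ∧ network_up → ticket_escalated]. New: bios_posted, beep_code_3, ticket_escalated.
Round 3: rule 12 [beep_code_3 → gpu_fault]. New: gpu_fault.
Round 4: rule 2 [gpu_fault ∧ update_required → power_on]. New: power_on.
Round 5: rule 13 [power_on → cable_seated]. New: cable_seated.
Round 6: rule 11 [cable_seated ∧ ticket_escalated → led_green]. New: led_green.
Round 7: rule 1 [led_green → reseat_ram]. New: reseat_ram.
Closure: {beep_code_3, bios_posted, boot_ok, cable_seated, cond_1, driver_loaded, fan_spinning, gpu_fault, led_green, led_red, network_up, no_display, overheat, power_on, psu_ok, replace_psu, reseat_ram, ship_unit, temp_high, ticket_escalated, update_required} — 21 facts.

21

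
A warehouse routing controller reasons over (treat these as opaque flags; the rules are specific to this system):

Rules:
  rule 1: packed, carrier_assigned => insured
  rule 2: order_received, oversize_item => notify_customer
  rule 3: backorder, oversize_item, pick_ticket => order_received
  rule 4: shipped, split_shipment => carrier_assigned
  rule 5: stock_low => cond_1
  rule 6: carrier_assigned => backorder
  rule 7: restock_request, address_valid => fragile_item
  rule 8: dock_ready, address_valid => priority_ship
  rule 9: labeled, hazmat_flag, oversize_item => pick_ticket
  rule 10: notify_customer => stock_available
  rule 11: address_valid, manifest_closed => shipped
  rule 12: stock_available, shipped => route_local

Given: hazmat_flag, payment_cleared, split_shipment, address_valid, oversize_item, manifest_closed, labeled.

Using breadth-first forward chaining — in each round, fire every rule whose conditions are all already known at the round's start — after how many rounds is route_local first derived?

7

Round 1: rule 9 [labeled, hazmat_flag, oversize_item => pick_ticket]; rule 11 [address_valid, manifest_closed => shipped]. Adds pick_ticket, shipped.
Round 2: rule 4 [shipped, split_shipment => carrier_assigned]. Adds carrier_assigned.
Round 3: rule 6 [carrier_assigned => backorder]. Adds backorder.
Round 4: rule 3 [backorder, oversize_item, pick_ticket => order_received]. Adds order_received.
Round 5: rule 2 [order_received, oversize_item => notify_customer]. Adds notify_customer.
Round 6: rule 10 [notify_customer => stock_available]. Adds stock_available.
Round 7: rule 12 [stock_available, shipped => route_local]. Adds route_local.
route_local first appears in round 7.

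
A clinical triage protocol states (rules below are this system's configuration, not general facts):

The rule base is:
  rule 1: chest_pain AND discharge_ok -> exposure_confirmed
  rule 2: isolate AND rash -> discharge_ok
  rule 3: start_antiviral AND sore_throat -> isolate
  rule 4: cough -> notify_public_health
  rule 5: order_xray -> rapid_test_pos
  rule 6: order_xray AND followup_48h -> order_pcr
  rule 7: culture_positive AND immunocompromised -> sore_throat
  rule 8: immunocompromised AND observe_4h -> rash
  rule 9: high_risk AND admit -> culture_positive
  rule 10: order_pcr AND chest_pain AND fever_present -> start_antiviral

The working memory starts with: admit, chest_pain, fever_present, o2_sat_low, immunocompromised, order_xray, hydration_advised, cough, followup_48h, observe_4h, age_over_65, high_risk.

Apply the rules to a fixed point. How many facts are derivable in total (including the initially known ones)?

22

[1] rule 4 [cough -> notify_public_health]; rule 5 [order_xray -> rapid_test_pos]; rule 6 [order_xray AND followup_48h -> order_pcr]; rule 8 [immunocompromised AND observe_4h -> rash]; rule 9 [high_risk AND admit -> culture_positive]. ⇒ new: notify_public_health, rapid_test_pos, order_pcr, rash, culture_positive.
[2] rule 7 [culture_positive AND immunocompromised -> sore_throat]; rule 10 [order_pcr AND chest_pain AND fever_present -> start_antiviral]. ⇒ new: sore_throat, start_antiviral.
[3] rule 3 [start_antiviral AND sore_throat -> isolate]. ⇒ new: isolate.
[4] rule 2 [isolate AND rash -> discharge_ok]. ⇒ new: discharge_ok.
[5] rule 1 [chest_pain AND discharge_ok -> exposure_confirmed]. ⇒ new: exposure_confirmed.
Closure: {admit, age_over_65, chest_pain, cough, culture_positive, discharge_ok, exposure_confirmed, fever_present, followup_48h, high_risk, hydration_advised, immunocompromised, isolate, notify_public_health, o2_sat_low, observe_4h, order_pcr, order_xray, rapid_test_pos, rash, sore_throat, start_antiviral} — 22 facts.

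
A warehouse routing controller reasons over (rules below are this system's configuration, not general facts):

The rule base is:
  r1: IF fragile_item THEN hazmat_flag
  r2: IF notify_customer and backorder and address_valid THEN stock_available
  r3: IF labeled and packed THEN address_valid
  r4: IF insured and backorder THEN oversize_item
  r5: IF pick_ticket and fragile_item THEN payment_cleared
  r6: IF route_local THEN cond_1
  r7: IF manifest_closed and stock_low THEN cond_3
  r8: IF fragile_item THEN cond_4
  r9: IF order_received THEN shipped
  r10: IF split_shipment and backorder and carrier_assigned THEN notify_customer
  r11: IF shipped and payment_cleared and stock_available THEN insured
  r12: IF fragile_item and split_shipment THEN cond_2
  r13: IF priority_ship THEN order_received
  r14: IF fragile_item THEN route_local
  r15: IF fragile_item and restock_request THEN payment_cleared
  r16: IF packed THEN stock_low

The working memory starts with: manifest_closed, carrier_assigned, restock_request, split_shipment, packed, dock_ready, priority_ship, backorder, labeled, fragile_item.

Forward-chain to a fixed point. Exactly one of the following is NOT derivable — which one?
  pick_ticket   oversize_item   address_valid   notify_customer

[1] r1 [IF fragile_item THEN hazmat_flag]; r3 [IF labeled and packed THEN address_valid]; r8 [IF fragile_item THEN cond_4]; r10 [IF split_shipment and backorder and carrier_assigned THEN notify_customer]; r12 [IF fragile_item and split_shipment THEN cond_2]; r13 [IF priority_ship THEN order_received]; r14 [IF fragile_item THEN route_local]; r15 [IF fragile_item and restock_request THEN payment_cleared]; r16 [IF packed THEN stock_low]. ⇒ new: hazmat_flag, address_valid, cond_4, notify_customer, cond_2, order_received, route_local, payment_cleared, stock_low.
[2] r2 [IF notify_customer and backorder and address_valid THEN stock_available]; r6 [IF route_local THEN cond_1]; r7 [IF manifest_closed and stock_low THEN cond_3]; r9 [IF order_received THEN shipped]. ⇒ new: stock_available, cond_1, cond_3, shipped.
[3] r11 [IF shipped and payment_cleared and stock_available THEN insured]. ⇒ new: insured.
[4] r4 [IF insured and backorder THEN oversize_item]. ⇒ new: oversize_item.
Derived: address_valid (round 1), oversize_item (round 4), notify_customer (round 1). pick_ticket never appears in any round.

pick_ticket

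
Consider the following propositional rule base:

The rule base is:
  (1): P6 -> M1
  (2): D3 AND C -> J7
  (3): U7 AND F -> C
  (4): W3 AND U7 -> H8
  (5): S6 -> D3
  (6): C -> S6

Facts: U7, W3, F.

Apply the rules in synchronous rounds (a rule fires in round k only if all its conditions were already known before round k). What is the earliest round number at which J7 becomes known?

Round 1: (3) [U7 AND F -> C]; (4) [W3 AND U7 -> H8]. Adds C, H8.
Round 2: (6) [C -> S6]. Adds S6.
Round 3: (5) [S6 -> D3]. Adds D3.
Round 4: (2) [D3 AND C -> J7]. Adds J7.
J7 first appears in round 4.

4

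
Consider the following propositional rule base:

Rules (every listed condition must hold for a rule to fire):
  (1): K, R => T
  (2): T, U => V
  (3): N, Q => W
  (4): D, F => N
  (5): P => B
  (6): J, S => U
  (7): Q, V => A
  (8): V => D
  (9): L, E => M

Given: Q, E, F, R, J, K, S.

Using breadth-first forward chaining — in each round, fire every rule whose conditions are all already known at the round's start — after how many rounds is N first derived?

Round 1: (1) [K, R => T]; (6) [J, S => U]. Adds T, U.
Round 2: (2) [T, U => V]. Adds V.
Round 3: (7) [Q, V => A]; (8) [V => D]. Adds A, D.
Round 4: (4) [D, F => N]. Adds N.
N first appears in round 4.

4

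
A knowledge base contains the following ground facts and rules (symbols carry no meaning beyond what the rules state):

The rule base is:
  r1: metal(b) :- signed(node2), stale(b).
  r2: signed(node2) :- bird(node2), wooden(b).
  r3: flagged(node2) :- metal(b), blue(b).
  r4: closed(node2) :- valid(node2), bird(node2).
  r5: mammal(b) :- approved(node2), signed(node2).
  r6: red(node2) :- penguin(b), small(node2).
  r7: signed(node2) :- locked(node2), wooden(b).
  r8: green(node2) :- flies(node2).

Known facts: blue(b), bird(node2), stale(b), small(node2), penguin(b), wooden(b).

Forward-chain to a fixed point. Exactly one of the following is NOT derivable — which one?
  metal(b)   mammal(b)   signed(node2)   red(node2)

mammal(b)

Round 1: r2 [signed(node2) :- bird(node2), wooden(b).]; r6 [red(node2) :- penguin(b), small(node2).]. New: signed(node2), red(node2).
Round 2: r1 [metal(b) :- signed(node2), stale(b).]. New: metal(b).
Round 3: r3 [flagged(node2) :- metal(b), blue(b).]. New: flagged(node2).
Derived: metal(b) (round 2), red(node2) (round 1), signed(node2) (round 1). mammal(b) never appears in any round.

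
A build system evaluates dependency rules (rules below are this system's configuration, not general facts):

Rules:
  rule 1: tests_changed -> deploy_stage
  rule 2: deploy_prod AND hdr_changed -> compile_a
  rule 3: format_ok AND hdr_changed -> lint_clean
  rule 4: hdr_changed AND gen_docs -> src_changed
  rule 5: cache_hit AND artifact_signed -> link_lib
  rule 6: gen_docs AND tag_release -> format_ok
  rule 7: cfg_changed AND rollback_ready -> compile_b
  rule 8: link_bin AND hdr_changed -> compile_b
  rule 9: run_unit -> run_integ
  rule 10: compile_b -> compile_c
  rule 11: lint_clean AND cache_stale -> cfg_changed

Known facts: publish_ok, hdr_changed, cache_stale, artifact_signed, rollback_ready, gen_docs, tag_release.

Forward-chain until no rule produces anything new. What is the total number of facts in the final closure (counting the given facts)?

13

Round 1 — rule 4, rule 6, derive src_changed, format_ok.
Round 2 — rule 3, derive lint_clean.
Round 3 — rule 11, derive cfg_changed.
Round 4 — rule 7, derive compile_b.
Round 5 — rule 10, derive compile_c.
Closure: {artifact_signed, cache_stale, cfg_changed, compile_b, compile_c, format_ok, gen_docs, hdr_changed, lint_clean, publish_ok, rollback_ready, src_changed, tag_release} — 13 facts.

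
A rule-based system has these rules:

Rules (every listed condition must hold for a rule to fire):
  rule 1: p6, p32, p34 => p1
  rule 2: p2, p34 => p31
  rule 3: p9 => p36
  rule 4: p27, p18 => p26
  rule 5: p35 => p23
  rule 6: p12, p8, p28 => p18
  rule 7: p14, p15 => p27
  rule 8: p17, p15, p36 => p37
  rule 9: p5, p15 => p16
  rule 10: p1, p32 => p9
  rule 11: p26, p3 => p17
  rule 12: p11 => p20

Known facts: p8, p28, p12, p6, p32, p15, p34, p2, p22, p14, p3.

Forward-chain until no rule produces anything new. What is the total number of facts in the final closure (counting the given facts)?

Round 1 fires rule 1, rule 2, rule 6, rule 7, giving p1, p31, p18, p27.
Round 2 fires rule 4, rule 10, giving p26, p9.
Round 3 fires rule 3, rule 11, giving p36, p17.
Round 4 fires rule 8, giving p37.
Closure: {p1, p12, p14, p15, p17, p18, p2, p22, p26, p27, p28, p3, p31, p32, p34, p36, p37, p6, p8, p9} — 20 facts.

20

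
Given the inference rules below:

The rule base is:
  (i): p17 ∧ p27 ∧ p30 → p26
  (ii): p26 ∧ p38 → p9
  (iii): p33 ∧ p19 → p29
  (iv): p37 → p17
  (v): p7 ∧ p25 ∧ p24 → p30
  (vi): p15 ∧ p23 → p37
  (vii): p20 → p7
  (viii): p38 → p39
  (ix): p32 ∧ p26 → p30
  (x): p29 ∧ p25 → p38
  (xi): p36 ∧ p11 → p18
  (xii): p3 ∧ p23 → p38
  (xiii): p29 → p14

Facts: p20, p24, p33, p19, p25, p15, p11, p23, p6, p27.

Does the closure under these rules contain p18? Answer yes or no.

Round 1 — (iii), (vi), (vii), derive p29, p37, p7.
Round 2 — (iv), (v), (x), (xiii), derive p17, p30, p38, p14.
Round 3 — (i), (viii), derive p26, p39.
Round 4 — (ii), derive p9.
Fixed point reached. p18 is concluded only by (xi); (xi) needs p36 (never derived).

no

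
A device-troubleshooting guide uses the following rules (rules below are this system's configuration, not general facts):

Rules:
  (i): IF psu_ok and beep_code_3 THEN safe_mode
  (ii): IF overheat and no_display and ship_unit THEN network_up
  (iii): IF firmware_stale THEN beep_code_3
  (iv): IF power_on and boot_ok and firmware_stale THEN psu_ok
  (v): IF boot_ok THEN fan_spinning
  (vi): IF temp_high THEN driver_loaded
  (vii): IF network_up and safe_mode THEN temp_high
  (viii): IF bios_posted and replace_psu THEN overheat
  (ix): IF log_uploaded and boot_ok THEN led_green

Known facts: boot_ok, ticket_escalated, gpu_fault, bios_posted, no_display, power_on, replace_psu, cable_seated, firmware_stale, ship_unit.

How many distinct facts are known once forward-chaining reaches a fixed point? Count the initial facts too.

[1] (iii) [IF firmware_stale THEN beep_code_3]; (iv) [IF power_on and boot_ok and firmware_stale THEN psu_ok]; (v) [IF boot_ok THEN fan_spinning]; (viii) [IF bios_posted and replace_psu THEN overheat]. ⇒ new: beep_code_3, psu_ok, fan_spinning, overheat.
[2] (i) [IF psu_ok and beep_code_3 THEN safe_mode]; (ii) [IF overheat and no_display and ship_unit THEN network_up]. ⇒ new: safe_mode, network_up.
[3] (vii) [IF network_up and safe_mode THEN temp_high]. ⇒ new: temp_high.
[4] (vi) [IF temp_high THEN driver_loaded]. ⇒ new: driver_loaded.
Closure: {beep_code_3, bios_posted, boot_ok, cable_seated, driver_loaded, fan_spinning, firmware_stale, gpu_fault, network_up, no_display, overheat, power_on, psu_ok, replace_psu, safe_mode, ship_unit, temp_high, ticket_escalated} — 18 facts.

18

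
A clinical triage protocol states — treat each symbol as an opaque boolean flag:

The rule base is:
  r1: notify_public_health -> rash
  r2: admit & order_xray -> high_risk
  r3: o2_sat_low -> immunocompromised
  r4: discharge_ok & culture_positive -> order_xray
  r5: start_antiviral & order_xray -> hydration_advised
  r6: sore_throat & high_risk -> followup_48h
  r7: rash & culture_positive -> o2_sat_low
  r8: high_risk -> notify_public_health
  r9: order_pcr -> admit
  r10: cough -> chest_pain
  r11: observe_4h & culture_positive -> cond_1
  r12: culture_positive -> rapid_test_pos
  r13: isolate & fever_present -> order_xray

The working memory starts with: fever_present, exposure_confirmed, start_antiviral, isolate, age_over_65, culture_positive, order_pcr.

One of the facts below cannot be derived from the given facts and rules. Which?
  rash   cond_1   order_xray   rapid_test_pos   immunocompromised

cond_1

Round 1 fires r9, r12, r13, giving admit, rapid_test_pos, order_xray.
Round 2 fires r2, r5, giving high_risk, hydration_advised.
Round 3 fires r8, giving notify_public_health.
Round 4 fires r1, giving rash.
Round 5 fires r7, giving o2_sat_low.
Round 6 fires r3, giving immunocompromised.
Derived: order_xray (round 1), rash (round 4), immunocompromised (round 6), rapid_test_pos (round 1). cond_1 never appears in any round.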